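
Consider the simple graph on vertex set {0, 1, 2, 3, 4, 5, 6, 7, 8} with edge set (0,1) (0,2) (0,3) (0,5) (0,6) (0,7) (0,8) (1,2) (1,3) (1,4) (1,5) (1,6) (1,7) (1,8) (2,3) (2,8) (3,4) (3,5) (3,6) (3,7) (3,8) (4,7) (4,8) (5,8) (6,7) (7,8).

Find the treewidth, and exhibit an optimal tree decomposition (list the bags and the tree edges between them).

Treewidth 4.
Bags: B1 = {0, 1, 3, 5, 8}  B2 = {0, 1, 2, 3, 8}  B3 = {0, 1, 3, 7, 8}  B4 = {0, 1, 3, 6, 7}  B5 = {1, 3, 4, 7, 8}
Tree: B1–B2, B2–B3, B3–B4, B3–B5

Every bag has size at most 5, so the width is 5 − 1 = 4 and tw(G) ≤ 4. On the other hand G contains the 5-clique {0, 1, 2, 3, 8}. A clique must lie in a single bag of any decomposition, so no decomposition can have width below 4. The upper and lower bounds meet at 4, so that is the treewidth.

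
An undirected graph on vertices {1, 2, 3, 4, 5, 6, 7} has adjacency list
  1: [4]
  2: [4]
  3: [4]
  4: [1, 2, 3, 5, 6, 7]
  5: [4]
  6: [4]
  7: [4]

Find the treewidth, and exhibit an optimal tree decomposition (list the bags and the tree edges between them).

The largest bag has 2 vertices, giving width 1; this decomposition certifies tw(G) ≤ 1. G has an edge, so its treewidth is at least 1. The upper and lower bounds meet at 1, so that is the treewidth.

Treewidth 1.
Bags: B1 = {1, 4}  B2 = {4, 5}  B3 = {3, 4}  B4 = {4, 6}  B5 = {4, 7}  B6 = {2, 4}
Tree: B1–B2, B1–B3, B1–B4, B2–B5, B2–B6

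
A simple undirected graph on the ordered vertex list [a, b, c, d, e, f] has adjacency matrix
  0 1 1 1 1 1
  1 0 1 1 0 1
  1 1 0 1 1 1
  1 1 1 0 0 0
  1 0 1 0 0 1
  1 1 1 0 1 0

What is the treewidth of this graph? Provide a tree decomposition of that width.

The largest bag has 4 vertices, giving width 3; this decomposition certifies tw(G) ≤ 3. On the other hand G contains the 4-clique {a, b, c, d}. A clique must lie in a single bag of any decomposition, so no decomposition can have width below 3. Hence tw(G) = 3 exactly.

Treewidth 3.
Bags: B1 = {a, b, c, f}  B2 = {a, b, c, d}  B3 = {a, c, e, f}
Tree: B1–B2, B1–B3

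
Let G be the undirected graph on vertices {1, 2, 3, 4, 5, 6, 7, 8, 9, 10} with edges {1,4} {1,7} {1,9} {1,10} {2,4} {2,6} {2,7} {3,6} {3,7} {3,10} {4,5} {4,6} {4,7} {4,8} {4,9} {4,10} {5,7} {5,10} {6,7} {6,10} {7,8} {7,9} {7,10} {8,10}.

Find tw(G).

A width-3 tree decomposition is:
Bags: B1 = {4, 6, 7, 10}  B2 = {3, 6, 7, 10}  B3 = {1, 4, 7, 10}  B4 = {2, 4, 6, 7}  B5 = {1, 4, 7, 9}  B6 = {4, 7, 8, 10}  B7 = {4, 5, 7, 10}
Tree: B1–B2, B1–B3, B1–B4, B3–B5, B1–B6, B3–B7
Every bag has size at most 4, so the width is 4 − 1 = 3 and tw(G) ≤ 3. For the lower bound, the 4 vertices {3, 6, 7, 10} are pairwise adjacent, and any tree decomposition puts a clique entirely inside one bag — forcing width ≥ 3. Therefore the treewidth is 3.

3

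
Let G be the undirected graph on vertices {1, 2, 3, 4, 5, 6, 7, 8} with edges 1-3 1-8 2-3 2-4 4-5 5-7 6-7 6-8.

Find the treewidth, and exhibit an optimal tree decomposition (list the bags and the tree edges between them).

Treewidth 2.
Bags: B1 = {1, 6, 8}  B2 = {1, 6, 7}  B3 = {1, 5, 7}  B4 = {1, 4, 5}  B5 = {1, 2, 4}  B6 = {1, 2, 3}
Tree: B1–B2, B2–B3, B3–B4, B4–B5, B5–B6

Every bag has size at most 3, so the width is 3 − 1 = 2 and tw(G) ≤ 2. Since 1–8–6–7–5–4–2–3–1 is a cycle in G, G is not acyclic. Forests are exactly the graphs of treewidth ≤ 1, so tw(G) ≥ 2. Therefore the treewidth is 2.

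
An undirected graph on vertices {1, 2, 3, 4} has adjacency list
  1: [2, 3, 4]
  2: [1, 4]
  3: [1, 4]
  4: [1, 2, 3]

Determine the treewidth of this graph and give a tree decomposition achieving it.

Treewidth 2.
One optimal decomposition is:
Bags: B1 = {1, 2, 4}  B2 = {1, 3, 4}
Tree: B1–B2

The largest bag has 3 vertices, giving width 2; this decomposition certifies tw(G) ≤ 2. On the other hand G contains the 3-clique {1, 2, 4}. A clique must lie in a single bag of any decomposition, so no decomposition can have width below 2. Therefore the treewidth is 2.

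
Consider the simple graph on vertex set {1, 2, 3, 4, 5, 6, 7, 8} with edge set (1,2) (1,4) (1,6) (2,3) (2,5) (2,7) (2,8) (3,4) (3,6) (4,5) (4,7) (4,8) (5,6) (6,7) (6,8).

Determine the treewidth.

A width-3 tree decomposition is:
Bags: B1 = {2, 4, 6, 7}  B2 = {2, 4, 6, 8}  B3 = {1, 2, 4, 6}  B4 = {2, 4, 5, 6}  B5 = {2, 3, 4, 6}
Tree: B1–B2, B2–B3, B3–B4, B4–B5
Each bag holds 4 vertices, so the decomposition has width 3, which upper-bounds the treewidth. For the lower bound: the 4 vertex sets {4,7}, {6,8}, {2}, {1} are disjoint, each induces a connected subgraph, and every pair is joined by at least one edge of G. Contracting each set to a single vertex therefore yields K_{4} as a minor, and since treewidth is minor-monotone, tw(G) ≥ tw(K_{4}) = 3. Therefore the treewidth is 3.

3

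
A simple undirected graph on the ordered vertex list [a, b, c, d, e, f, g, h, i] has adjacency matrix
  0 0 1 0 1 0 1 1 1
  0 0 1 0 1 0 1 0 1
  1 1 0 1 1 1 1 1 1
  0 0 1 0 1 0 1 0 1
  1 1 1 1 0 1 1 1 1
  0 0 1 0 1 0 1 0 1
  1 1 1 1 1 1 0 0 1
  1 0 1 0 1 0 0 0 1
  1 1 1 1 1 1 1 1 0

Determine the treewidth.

4

A width-4 tree decomposition is:
Bags: B1 = {a, c, e, g, i}  B2 = {c, e, f, g, i}  B3 = {a, c, e, h, i}  B4 = {b, c, e, g, i}  B5 = {c, d, e, g, i}
Tree: B1–B2, B1–B3, B2–B4, B4–B5
Every bag has size at most 5, so the width is 5 − 1 = 4 and tw(G) ≤ 4. On the other hand G contains the 5-clique {c, d, e, g, i}. A clique must lie in a single bag of any decomposition, so no decomposition can have width below 4. Combining the bounds, tw(G) = 4.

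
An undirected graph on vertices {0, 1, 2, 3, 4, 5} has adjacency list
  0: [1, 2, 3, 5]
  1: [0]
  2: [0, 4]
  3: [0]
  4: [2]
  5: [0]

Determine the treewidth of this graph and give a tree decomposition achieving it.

Treewidth 1.
One such decomposition:
Bags: B1 = {0, 2}  B2 = {0, 3}  B3 = {0, 1}  B4 = {0, 5}  B5 = {2, 4}
Tree: B1–B2, B1–B3, B1–B4, B1–B5

The largest bag has 2 vertices, giving width 1; this decomposition certifies tw(G) ≤ 1. G has an edge, so its treewidth is at least 1. Hence tw(G) = 1 exactly.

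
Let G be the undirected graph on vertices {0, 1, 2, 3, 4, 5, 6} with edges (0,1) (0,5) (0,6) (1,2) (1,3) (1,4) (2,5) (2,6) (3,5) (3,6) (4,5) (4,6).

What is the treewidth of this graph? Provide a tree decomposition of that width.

Each bag holds 4 vertices, so the decomposition has width 3, which upper-bounds the treewidth. For the lower bound: the 4 vertex sets {2,5}, {0,1}, {6}, {4} are disjoint, each induces a connected subgraph, and every pair is joined by at least one edge of G. Contracting each set to a single vertex therefore yields K_{4} as a minor, and since treewidth is minor-monotone, tw(G) ≥ tw(K_{4}) = 3. Hence tw(G) = 3 exactly.

Treewidth 3.
One such decomposition:
Bags: B1 = {1, 2, 5, 6}  B2 = {0, 1, 5, 6}  B3 = {1, 4, 5, 6}  B4 = {1, 3, 5, 6}
Tree: B1–B2, B2–B3, B3–B4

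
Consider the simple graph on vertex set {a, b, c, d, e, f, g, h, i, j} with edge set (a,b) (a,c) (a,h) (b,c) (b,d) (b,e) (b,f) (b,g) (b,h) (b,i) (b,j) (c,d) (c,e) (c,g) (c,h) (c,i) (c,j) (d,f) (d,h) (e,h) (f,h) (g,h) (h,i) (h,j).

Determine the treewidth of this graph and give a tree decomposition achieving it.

Treewidth 3.
One such decomposition:
Bags: B1 = {b, c, g, h}  B2 = {a, b, c, h}  B3 = {b, c, h, i}  B4 = {b, c, d, h}  B5 = {b, d, f, h}  B6 = {b, c, h, j}  B7 = {b, c, e, h}
Tree: B1–B2, B1–B3, B1–B4, B4–B5, B2–B6, B4–B7

The largest bag has 4 vertices, giving width 3; this decomposition certifies tw(G) ≤ 3. On the other hand G contains the 4-clique {b, c, d, h}. A clique must lie in a single bag of any decomposition, so no decomposition can have width below 3. The upper and lower bounds meet at 3, so that is the treewidth.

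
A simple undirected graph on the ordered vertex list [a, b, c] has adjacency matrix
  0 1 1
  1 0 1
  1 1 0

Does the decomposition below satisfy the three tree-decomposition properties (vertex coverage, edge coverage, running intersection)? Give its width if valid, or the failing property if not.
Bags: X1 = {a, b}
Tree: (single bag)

A tree decomposition must satisfy three properties: every vertex lies in some bag; for every edge, both endpoints lie together in some bag; and for every vertex, the bags containing it form a connected subtree. Here vertex c appears in no bag, so the decomposition is invalid.

No — vertex c appears in no bag.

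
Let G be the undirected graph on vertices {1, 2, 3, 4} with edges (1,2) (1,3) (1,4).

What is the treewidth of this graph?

A width-1 tree decomposition is:
Bags: B1 = {1, 2}  B2 = {1, 4}  B3 = {1, 3}
Tree: B1–B2, B2–B3
Every bag has size at most 2, so the width is 2 − 1 = 1 and tw(G) ≤ 1. Any graph with an edge has treewidth ≥ 1, and G has the edge 1–2. Therefore the treewidth is 1.

1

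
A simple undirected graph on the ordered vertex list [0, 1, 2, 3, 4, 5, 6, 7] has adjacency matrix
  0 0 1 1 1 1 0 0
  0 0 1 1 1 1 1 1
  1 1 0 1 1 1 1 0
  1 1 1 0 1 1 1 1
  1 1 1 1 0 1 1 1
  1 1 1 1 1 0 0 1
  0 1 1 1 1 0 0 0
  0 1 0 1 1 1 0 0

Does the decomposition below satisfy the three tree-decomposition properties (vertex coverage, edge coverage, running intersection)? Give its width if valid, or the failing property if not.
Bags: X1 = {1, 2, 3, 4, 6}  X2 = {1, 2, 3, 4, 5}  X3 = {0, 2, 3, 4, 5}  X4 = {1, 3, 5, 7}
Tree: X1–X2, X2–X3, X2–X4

No — edge (4,7) lies in no bag.

A tree decomposition must satisfy three properties: every vertex lies in some bag; for every edge, both endpoints lie together in some bag; and for every vertex, the bags containing it form a connected subtree. Here edge (4,7) lies in no bag, so the decomposition is invalid.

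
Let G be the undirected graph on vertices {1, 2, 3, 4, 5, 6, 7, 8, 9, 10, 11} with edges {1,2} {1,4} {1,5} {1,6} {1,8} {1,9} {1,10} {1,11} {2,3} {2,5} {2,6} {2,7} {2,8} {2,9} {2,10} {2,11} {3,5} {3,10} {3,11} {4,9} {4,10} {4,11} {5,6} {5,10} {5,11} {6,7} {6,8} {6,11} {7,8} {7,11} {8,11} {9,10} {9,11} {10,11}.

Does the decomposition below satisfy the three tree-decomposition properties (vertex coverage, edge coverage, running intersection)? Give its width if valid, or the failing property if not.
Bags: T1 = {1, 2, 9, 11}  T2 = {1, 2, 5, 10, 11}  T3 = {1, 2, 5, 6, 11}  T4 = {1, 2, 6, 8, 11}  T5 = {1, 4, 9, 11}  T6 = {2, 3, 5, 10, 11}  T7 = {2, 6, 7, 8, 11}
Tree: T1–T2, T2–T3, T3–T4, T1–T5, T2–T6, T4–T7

A tree decomposition must satisfy three properties: every vertex lies in some bag; for every edge, both endpoints lie together in some bag; and for every vertex, the bags containing it form a connected subtree. Here edge (10,9) lies in no bag, so the decomposition is invalid.

No — edge (10,9) lies in no bag.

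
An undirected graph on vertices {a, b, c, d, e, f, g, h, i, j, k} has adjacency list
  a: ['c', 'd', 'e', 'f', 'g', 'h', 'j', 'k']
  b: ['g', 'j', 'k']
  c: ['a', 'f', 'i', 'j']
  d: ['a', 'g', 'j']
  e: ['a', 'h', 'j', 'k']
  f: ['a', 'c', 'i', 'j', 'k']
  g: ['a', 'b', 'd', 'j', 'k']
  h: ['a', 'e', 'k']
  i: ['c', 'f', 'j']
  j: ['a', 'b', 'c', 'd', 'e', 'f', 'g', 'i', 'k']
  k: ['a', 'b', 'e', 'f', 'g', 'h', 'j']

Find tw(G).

3

A width-3 tree decomposition is:
Bags: B1 = {a, f, j, k}  B2 = {a, e, j, k}  B3 = {a, g, j, k}  B4 = {a, e, h, k}  B5 = {a, c, f, j}  B6 = {a, d, g, j}  B7 = {c, f, i, j}  B8 = {b, g, j, k}
Tree: B1–B2, B1–B3, B2–B4, B1–B5, B3–B6, B5–B7, B3–B8
The largest bag has 4 vertices, giving width 3; this decomposition certifies tw(G) ≤ 3. Conversely, {a, d, g, j} is a clique of size 4, and the vertices of any clique must share a bag in every tree decomposition; so some bag has ≥ 4 vertices and tw(G) ≥ 3. Hence tw(G) = 3 exactly.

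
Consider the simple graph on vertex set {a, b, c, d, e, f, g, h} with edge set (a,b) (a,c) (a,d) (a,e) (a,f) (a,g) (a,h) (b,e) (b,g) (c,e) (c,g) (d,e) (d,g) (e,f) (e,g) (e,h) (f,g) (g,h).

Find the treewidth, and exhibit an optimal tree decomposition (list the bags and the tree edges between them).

Treewidth 3.
One such decomposition:
Bags: B1 = {a, e, f, g}  B2 = {a, c, e, g}  B3 = {a, e, g, h}  B4 = {a, d, e, g}  B5 = {a, b, e, g}
Tree: B1–B2, B2–B3, B2–B4, B1–B5

Each bag holds 4 vertices, so the decomposition has width 3, which upper-bounds the treewidth. Conversely, {a, d, e, g} is a clique of size 4, and the vertices of any clique must share a bag in every tree decomposition; so some bag has ≥ 4 vertices and tw(G) ≥ 3. Therefore the treewidth is 3.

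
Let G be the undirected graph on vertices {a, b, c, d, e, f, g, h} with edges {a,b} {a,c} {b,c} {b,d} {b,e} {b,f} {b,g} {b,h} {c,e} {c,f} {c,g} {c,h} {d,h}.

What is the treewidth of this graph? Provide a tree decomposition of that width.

Treewidth 2.
One optimal decomposition is:
Bags: B1 = {b, c, e}  B2 = {b, c, h}  B3 = {b, d, h}  B4 = {b, c, f}  B5 = {a, b, c}  B6 = {b, c, g}
Tree: B1–B2, B2–B3, B1–B4, B2–B5, B2–B6

Every bag has size at most 3, so the width is 3 − 1 = 2 and tw(G) ≤ 2. On the other hand G contains the 3-clique {b, d, h}. A clique must lie in a single bag of any decomposition, so no decomposition can have width below 2. The upper and lower bounds meet at 2, so that is the treewidth.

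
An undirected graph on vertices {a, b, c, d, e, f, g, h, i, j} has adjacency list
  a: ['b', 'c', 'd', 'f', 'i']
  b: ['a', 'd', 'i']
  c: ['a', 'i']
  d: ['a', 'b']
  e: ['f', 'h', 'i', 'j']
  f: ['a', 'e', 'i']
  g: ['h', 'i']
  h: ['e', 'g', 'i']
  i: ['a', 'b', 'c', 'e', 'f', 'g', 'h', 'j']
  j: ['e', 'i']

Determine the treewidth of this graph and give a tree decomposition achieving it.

Every bag has size at most 3, so the width is 3 − 1 = 2 and tw(G) ≤ 2. Conversely, {a, b, d} is a clique of size 3, and the vertices of any clique must share a bag in every tree decomposition; so some bag has ≥ 3 vertices and tw(G) ≥ 2. Therefore the treewidth is 2.

Treewidth 2.
One optimal decomposition is:
Bags: B1 = {a, f, i}  B2 = {e, f, i}  B3 = {a, b, i}  B4 = {e, h, i}  B5 = {a, c, i}  B6 = {g, h, i}  B7 = {a, b, d}  B8 = {e, i, j}
Tree: B1–B2, B1–B3, B2–B4, B3–B5, B4–B6, B3–B7, B4–B8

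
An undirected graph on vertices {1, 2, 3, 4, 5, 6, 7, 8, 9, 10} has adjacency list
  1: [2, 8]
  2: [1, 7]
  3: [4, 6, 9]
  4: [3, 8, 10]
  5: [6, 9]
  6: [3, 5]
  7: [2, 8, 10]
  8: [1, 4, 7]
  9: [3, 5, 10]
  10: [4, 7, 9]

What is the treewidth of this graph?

2

A width-2 tree decomposition is:
Bags: B1 = {5, 6, 9}  B2 = {3, 6, 9}  B3 = {3, 9, 10}  B4 = {3, 4, 10}  B5 = {4, 7, 10}  B6 = {4, 7, 8}  B7 = {2, 7, 8}  B8 = {1, 2, 8}
Tree: B1–B2, B2–B3, B3–B4, B4–B5, B5–B6, B6–B7, B7–B8
Each bag holds 3 vertices, so the decomposition has width 2, which upper-bounds the treewidth. Since 5–6–3–9–5 is a cycle in G, G is not acyclic. Forests are exactly the graphs of treewidth ≤ 1, so tw(G) ≥ 2. The upper and lower bounds meet at 2, so that is the treewidth.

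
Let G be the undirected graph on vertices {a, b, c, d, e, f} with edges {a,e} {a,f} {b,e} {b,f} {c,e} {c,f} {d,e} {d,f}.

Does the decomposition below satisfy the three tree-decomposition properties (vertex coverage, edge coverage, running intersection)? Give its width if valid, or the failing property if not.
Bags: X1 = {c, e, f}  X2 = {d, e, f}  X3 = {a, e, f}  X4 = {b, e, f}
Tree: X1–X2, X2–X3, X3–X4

Vertex coverage: the bags together contain {a, b, c, d, e, f}, the full vertex set. Edge coverage: each edge of G has both endpoints in at least one bag. Running intersection: for every vertex, the bags containing it form a connected subtree. All three properties hold, so this is a valid tree decomposition of width max|bag| − 1 = 2, and hence tw(G) ≤ 2.

Yes; width 2.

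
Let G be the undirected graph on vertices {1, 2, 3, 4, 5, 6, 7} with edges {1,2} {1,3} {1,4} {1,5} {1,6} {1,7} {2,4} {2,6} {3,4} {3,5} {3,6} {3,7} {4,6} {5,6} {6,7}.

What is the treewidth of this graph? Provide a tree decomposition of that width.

Treewidth 3.
Bags: B1 = {1, 3, 6, 7}  B2 = {1, 3, 4, 6}  B3 = {1, 3, 5, 6}  B4 = {1, 2, 4, 6}
Tree: B1–B2, B2–B3, B2–B4

Every bag has size at most 4, so the width is 4 − 1 = 3 and tw(G) ≤ 3. Conversely, {1, 2, 4, 6} is a clique of size 4, and the vertices of any clique must share a bag in every tree decomposition; so some bag has ≥ 4 vertices and tw(G) ≥ 3. Combining the bounds, tw(G) = 3.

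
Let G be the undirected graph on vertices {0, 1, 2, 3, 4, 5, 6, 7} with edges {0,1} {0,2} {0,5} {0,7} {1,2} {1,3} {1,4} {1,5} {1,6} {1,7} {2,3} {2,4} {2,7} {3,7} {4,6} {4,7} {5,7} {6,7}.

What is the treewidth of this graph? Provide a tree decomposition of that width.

Treewidth 3.
One optimal decomposition is:
Bags: B1 = {0, 1, 2, 7}  B2 = {1, 2, 4, 7}  B3 = {0, 1, 5, 7}  B4 = {1, 4, 6, 7}  B5 = {1, 2, 3, 7}
Tree: B1–B2, B1–B3, B2–B4, B1–B5

Every bag has size at most 4, so the width is 4 − 1 = 3 and tw(G) ≤ 3. On the other hand G contains the 4-clique {0, 1, 2, 7}. A clique must lie in a single bag of any decomposition, so no decomposition can have width below 3. Hence tw(G) = 3 exactly.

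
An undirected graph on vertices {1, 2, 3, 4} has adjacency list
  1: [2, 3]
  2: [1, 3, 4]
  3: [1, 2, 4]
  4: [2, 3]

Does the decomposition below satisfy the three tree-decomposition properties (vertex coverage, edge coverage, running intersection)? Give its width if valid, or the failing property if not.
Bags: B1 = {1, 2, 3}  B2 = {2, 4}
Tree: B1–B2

A tree decomposition must satisfy three properties: every vertex lies in some bag; for every edge, both endpoints lie together in some bag; and for every vertex, the bags containing it form a connected subtree. Here edge (3,4) lies in no bag, so the decomposition is invalid.

No — edge (3,4) lies in no bag.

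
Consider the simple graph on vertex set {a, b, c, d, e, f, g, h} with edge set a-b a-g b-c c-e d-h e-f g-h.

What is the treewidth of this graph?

1

A width-1 tree decomposition is:
Bags: B1 = {d, h}  B2 = {g, h}  B3 = {a, g}  B4 = {a, b}  B5 = {b, c}  B6 = {c, e}  B7 = {e, f}
Tree: B1–B2, B2–B3, B3–B4, B4–B5, B5–B6, B6–B7
The largest bag has 2 vertices, giving width 1; this decomposition certifies tw(G) ≤ 1. Since G has at least one edge (e.g. d–h), it is not an edgeless graph, so tw(G) ≥ 1. Therefore the treewidth is 1.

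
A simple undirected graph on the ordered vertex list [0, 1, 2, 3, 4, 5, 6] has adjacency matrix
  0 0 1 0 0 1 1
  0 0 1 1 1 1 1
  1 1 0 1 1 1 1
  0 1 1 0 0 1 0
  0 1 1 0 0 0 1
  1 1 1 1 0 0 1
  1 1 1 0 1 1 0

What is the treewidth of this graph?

A width-3 tree decomposition is:
Bags: B1 = {1, 2, 5, 6}  B2 = {0, 2, 5, 6}  B3 = {1, 2, 4, 6}  B4 = {1, 2, 3, 5}
Tree: B1–B2, B1–B3, B1–B4
Every bag has size at most 4, so the width is 4 − 1 = 3 and tw(G) ≤ 3. Conversely, {0, 2, 5, 6} is a clique of size 4, and the vertices of any clique must share a bag in every tree decomposition; so some bag has ≥ 4 vertices and tw(G) ≥ 3. Combining the bounds, tw(G) = 3.

3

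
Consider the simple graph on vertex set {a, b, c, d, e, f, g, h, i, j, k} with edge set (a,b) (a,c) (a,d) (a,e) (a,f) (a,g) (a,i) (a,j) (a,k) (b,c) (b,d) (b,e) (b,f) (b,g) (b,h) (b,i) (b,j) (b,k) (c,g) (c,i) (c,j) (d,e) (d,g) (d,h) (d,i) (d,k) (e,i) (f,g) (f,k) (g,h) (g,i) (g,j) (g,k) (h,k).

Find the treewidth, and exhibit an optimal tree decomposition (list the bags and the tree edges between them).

Treewidth 4.
Bags: B1 = {a, b, c, g, i}  B2 = {a, b, d, g, i}  B3 = {a, b, c, g, j}  B4 = {a, b, d, g, k}  B5 = {a, b, f, g, k}  B6 = {a, b, d, e, i}  B7 = {b, d, g, h, k}
Tree: B1–B2, B1–B3, B2–B4, B4–B5, B2–B6, B4–B7

The largest bag has 5 vertices, giving width 4; this decomposition certifies tw(G) ≤ 4. Conversely, {b, d, g, h, k} is a clique of size 5, and the vertices of any clique must share a bag in every tree decomposition; so some bag has ≥ 5 vertices and tw(G) ≥ 4. Combining the bounds, tw(G) = 4.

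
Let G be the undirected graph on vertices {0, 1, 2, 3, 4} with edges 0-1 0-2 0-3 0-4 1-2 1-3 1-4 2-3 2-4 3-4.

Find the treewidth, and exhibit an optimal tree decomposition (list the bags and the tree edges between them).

With just one bag of size 5, the width is 5 − 1 = 4, so tw(G) ≤ 4. Conversely, {0, 1, 2, 3, 4} is a clique of size 5, and the vertices of any clique must share a bag in every tree decomposition; so some bag has ≥ 5 vertices and tw(G) ≥ 4. Hence tw(G) = 4 exactly.

Treewidth 4.
Bags: B1 = {0, 1, 2, 3, 4}
Tree: (single bag)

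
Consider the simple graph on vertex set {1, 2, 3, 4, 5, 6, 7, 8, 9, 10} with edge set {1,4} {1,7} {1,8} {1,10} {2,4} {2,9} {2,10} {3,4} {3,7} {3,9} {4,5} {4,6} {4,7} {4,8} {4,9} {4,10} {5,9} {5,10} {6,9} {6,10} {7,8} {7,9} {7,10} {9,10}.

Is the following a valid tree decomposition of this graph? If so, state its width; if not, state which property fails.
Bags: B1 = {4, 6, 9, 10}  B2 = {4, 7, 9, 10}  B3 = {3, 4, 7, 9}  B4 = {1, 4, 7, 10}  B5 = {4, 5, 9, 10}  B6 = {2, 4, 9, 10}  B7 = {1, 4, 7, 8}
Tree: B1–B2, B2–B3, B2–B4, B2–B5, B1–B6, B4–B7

Yes; width 3.

Every vertex of G appears in some bag (union = {1, 2, 3, 4, 5, 6, 7, 8, 9, 10}); every edge is covered by a bag; and for each vertex v the set of bags containing v is connected in the bag tree. The decomposition is therefore valid. The largest bag has 4 vertices, so the width is 3.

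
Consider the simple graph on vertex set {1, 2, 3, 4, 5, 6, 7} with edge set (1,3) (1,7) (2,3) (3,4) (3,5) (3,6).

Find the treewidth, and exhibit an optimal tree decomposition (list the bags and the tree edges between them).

Every bag has size at most 2, so the width is 2 − 1 = 1 and tw(G) ≤ 1. Any graph with an edge has treewidth ≥ 1, and G has the edge 3–1. Hence tw(G) = 1 exactly.

Treewidth 1.
One optimal decomposition is:
Bags: B1 = {1, 3}  B2 = {1, 7}  B3 = {2, 3}  B4 = {3, 4}  B5 = {3, 5}  B6 = {3, 6}
Tree: B1–B2, B1–B3, B3–B4, B3–B5, B5–B6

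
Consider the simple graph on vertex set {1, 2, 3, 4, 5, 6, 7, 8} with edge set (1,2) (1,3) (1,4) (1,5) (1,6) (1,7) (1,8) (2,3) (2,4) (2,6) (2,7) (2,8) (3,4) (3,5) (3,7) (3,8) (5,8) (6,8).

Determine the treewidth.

3

A width-3 tree decomposition is:
Bags: B1 = {1, 2, 6, 8}  B2 = {1, 2, 3, 8}  B3 = {1, 3, 5, 8}  B4 = {1, 2, 3, 7}  B5 = {1, 2, 3, 4}
Tree: B1–B2, B2–B3, B2–B4, B2–B5
Each bag holds 4 vertices, so the decomposition has width 3, which upper-bounds the treewidth. Conversely, {1, 2, 3, 8} is a clique of size 4, and the vertices of any clique must share a bag in every tree decomposition; so some bag has ≥ 4 vertices and tw(G) ≥ 3. Hence tw(G) = 3 exactly.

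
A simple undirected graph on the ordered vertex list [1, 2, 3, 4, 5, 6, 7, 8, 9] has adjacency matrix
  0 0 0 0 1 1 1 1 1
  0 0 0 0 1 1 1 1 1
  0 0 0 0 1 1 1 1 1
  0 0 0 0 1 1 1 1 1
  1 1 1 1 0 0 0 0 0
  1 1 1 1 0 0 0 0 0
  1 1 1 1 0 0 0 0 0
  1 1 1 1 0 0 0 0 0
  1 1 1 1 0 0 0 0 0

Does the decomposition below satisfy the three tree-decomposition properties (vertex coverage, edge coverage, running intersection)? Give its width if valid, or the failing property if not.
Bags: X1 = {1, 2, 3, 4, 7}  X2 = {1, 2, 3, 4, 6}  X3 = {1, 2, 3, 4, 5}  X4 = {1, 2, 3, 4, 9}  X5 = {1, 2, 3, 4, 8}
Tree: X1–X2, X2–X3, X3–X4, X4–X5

Every vertex of G appears in some bag (union = {1, 2, 3, 4, 5, 6, 7, 8, 9}); every edge is covered by a bag; and for each vertex v the set of bags containing v is connected in the bag tree. The decomposition is therefore valid. The largest bag has 5 vertices, so the width is 4.

Yes; width 4.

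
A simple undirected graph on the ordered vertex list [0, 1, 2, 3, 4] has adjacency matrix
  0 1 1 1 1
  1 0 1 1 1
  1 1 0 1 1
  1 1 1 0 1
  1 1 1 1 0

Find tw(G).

4

A width-4 tree decomposition is:
Bags: B1 = {0, 1, 2, 3, 4}
Tree: (single bag)
With just one bag of size 5, the width is 5 − 1 = 4, so tw(G) ≤ 4. On the other hand G contains the 5-clique {0, 1, 2, 3, 4}. A clique must lie in a single bag of any decomposition, so no decomposition can have width below 4. Combining the bounds, tw(G) = 4.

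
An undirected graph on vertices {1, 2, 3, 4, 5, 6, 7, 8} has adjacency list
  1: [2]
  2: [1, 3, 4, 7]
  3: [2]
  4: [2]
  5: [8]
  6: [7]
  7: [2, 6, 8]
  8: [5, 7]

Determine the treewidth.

A width-1 tree decomposition is:
Bags: B1 = {7, 8}  B2 = {2, 7}  B3 = {5, 8}  B4 = {2, 3}  B5 = {1, 2}  B6 = {2, 4}  B7 = {6, 7}
Tree: B1–B2, B1–B3, B2–B4, B4–B5, B2–B6, B1–B7
Every bag has size at most 2, so the width is 2 − 1 = 1 and tw(G) ≤ 1. Any graph with an edge has treewidth ≥ 1, and G has the edge 8–7. Combining the bounds, tw(G) = 1.

1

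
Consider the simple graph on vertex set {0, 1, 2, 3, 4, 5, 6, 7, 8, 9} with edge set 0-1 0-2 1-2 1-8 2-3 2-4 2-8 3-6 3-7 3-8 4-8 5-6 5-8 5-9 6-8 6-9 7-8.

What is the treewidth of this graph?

2

A width-2 tree decomposition is:
Bags: B1 = {0, 1, 2}  B2 = {1, 2, 8}  B3 = {2, 3, 8}  B4 = {3, 6, 8}  B5 = {3, 7, 8}  B6 = {5, 6, 8}  B7 = {5, 6, 9}  B8 = {2, 4, 8}
Tree: B1–B2, B2–B3, B3–B4, B3–B5, B4–B6, B6–B7, B2–B8
The largest bag has 3 vertices, giving width 2; this decomposition certifies tw(G) ≤ 2. For the lower bound, the 3 vertices {0, 1, 2} are pairwise adjacent, and any tree decomposition puts a clique entirely inside one bag — forcing width ≥ 2. Therefore the treewidth is 2.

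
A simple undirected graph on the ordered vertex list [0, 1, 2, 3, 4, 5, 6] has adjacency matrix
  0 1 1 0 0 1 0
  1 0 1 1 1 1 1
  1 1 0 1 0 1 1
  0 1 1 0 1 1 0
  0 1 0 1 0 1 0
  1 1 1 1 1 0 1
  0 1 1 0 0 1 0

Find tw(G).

A width-3 tree decomposition is:
Bags: B1 = {1, 2, 3, 5}  B2 = {1, 3, 4, 5}  B3 = {1, 2, 5, 6}  B4 = {0, 1, 2, 5}
Tree: B1–B2, B1–B3, B3–B4
The largest bag has 4 vertices, giving width 3; this decomposition certifies tw(G) ≤ 3. For the lower bound, the 4 vertices {0, 1, 2, 5} are pairwise adjacent, and any tree decomposition puts a clique entirely inside one bag — forcing width ≥ 3. Therefore the treewidth is 3.

3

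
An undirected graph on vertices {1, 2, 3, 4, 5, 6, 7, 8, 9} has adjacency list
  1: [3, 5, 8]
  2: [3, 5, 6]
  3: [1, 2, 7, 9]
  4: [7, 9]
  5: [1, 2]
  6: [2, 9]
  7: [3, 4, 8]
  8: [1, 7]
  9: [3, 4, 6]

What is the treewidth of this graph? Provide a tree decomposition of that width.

The largest bag has 4 vertices, giving width 3; this decomposition certifies tw(G) ≤ 3. For the lower bound: the 4 vertex sets {4,7,8}, {9}, {3}, {1,2,5,6} are disjoint, each induces a connected subgraph, and every pair is joined by at least one edge of G. Contracting each set to a single vertex therefore yields K_{4} as a minor, and since treewidth is minor-monotone, tw(G) ≥ tw(K_{4}) = 3. The upper and lower bounds meet at 3, so that is the treewidth.

Treewidth 3.
Bags: B1 = {4, 7, 8, 9}  B2 = {3, 7, 8, 9}  B3 = {1, 3, 8, 9}  B4 = {1, 3, 6, 9}  B5 = {1, 2, 3, 6}  B6 = {1, 2, 5, 6}
Tree: B1–B2, B2–B3, B3–B4, B4–B5, B5–B6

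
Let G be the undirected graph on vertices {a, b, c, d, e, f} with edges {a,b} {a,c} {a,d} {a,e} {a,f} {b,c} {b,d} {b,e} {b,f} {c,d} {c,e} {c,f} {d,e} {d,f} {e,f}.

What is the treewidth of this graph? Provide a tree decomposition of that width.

Treewidth 5.
One such decomposition:
Bags: B1 = {a, b, c, d, e, f}
Tree: (single bag)

With just one bag of size 6, the width is 6 − 1 = 5, so tw(G) ≤ 5. On the other hand G contains the 6-clique {a, b, c, d, e, f}. A clique must lie in a single bag of any decomposition, so no decomposition can have width below 5. The upper and lower bounds meet at 5, so that is the treewidth.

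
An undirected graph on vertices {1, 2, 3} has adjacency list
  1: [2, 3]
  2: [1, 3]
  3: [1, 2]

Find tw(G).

2

A width-2 tree decomposition is:
Bags: B1 = {1, 2, 3}
Tree: (single bag)
With just one bag of size 3, the width is 3 − 1 = 2, so tw(G) ≤ 2. On the other hand G contains the 3-clique {1, 2, 3}. A clique must lie in a single bag of any decomposition, so no decomposition can have width below 2. The upper and lower bounds meet at 2, so that is the treewidth.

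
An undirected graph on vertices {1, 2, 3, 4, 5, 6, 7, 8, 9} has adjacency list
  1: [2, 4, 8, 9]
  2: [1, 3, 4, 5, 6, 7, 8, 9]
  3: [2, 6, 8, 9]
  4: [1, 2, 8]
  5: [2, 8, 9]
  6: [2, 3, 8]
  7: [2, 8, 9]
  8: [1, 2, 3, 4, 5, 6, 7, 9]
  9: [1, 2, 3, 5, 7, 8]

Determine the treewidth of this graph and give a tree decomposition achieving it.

Treewidth 3.
One optimal decomposition is:
Bags: B1 = {1, 2, 8, 9}  B2 = {2, 3, 8, 9}  B3 = {1, 2, 4, 8}  B4 = {2, 5, 8, 9}  B5 = {2, 3, 6, 8}  B6 = {2, 7, 8, 9}
Tree: B1–B2, B1–B3, B1–B4, B2–B5, B4–B6

The largest bag has 4 vertices, giving width 3; this decomposition certifies tw(G) ≤ 3. On the other hand G contains the 4-clique {1, 2, 8, 9}. A clique must lie in a single bag of any decomposition, so no decomposition can have width below 3. The upper and lower bounds meet at 3, so that is the treewidth.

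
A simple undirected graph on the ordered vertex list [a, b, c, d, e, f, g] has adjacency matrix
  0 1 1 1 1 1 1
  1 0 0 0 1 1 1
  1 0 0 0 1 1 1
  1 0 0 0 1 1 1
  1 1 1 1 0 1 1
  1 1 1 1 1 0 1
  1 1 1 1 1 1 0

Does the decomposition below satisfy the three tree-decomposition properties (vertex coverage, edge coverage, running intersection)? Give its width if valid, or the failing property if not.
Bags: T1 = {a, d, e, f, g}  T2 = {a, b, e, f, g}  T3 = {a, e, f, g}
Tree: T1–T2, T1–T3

No — vertex c appears in no bag.

A tree decomposition must satisfy three properties: every vertex lies in some bag; for every edge, both endpoints lie together in some bag; and for every vertex, the bags containing it form a connected subtree. Here vertex c appears in no bag, so the decomposition is invalid.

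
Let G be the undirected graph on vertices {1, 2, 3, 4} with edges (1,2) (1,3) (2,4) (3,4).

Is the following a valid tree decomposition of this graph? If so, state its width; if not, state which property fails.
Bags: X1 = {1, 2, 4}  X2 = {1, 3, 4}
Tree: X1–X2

Yes; width 2.

Checking the three conditions: (i) the bags cover all of {1, 2, 3, 4}; (ii) for each edge, some bag contains both endpoints; (iii) the bags containing any fixed vertex form a subtree. All hold, so the decomposition is valid with width 3 − 1 = 2.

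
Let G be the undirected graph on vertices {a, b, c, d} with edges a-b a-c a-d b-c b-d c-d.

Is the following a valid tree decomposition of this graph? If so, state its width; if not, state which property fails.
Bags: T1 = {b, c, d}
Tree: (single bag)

A tree decomposition must satisfy three properties: every vertex lies in some bag; for every edge, both endpoints lie together in some bag; and for every vertex, the bags containing it form a connected subtree. Here vertex a appears in no bag, so the decomposition is invalid.

No — vertex a appears in no bag.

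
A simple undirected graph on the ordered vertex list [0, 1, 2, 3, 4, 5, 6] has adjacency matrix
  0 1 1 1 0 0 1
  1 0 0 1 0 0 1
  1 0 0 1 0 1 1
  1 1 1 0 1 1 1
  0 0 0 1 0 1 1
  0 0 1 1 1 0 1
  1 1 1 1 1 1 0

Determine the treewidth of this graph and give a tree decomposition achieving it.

The largest bag has 4 vertices, giving width 3; this decomposition certifies tw(G) ≤ 3. Conversely, {0, 1, 3, 6} is a clique of size 4, and the vertices of any clique must share a bag in every tree decomposition; so some bag has ≥ 4 vertices and tw(G) ≥ 3. Hence tw(G) = 3 exactly.

Treewidth 3.
One optimal decomposition is:
Bags: B1 = {3, 4, 5, 6}  B2 = {2, 3, 5, 6}  B3 = {0, 2, 3, 6}  B4 = {0, 1, 3, 6}
Tree: B1–B2, B2–B3, B3–B4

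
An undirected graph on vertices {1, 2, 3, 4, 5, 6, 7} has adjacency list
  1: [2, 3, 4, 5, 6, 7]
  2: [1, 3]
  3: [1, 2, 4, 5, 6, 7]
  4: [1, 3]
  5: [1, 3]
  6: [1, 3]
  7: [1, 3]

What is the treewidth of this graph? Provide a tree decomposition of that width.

Treewidth 2.
One such decomposition:
Bags: B1 = {1, 3, 4}  B2 = {1, 3, 6}  B3 = {1, 3, 5}  B4 = {1, 3, 7}  B5 = {1, 2, 3}
Tree: B1–B2, B2–B3, B2–B4, B3–B5

The largest bag has 3 vertices, giving width 2; this decomposition certifies tw(G) ≤ 2. On the other hand G contains the 3-clique {1, 2, 3}. A clique must lie in a single bag of any decomposition, so no decomposition can have width below 2. Combining the bounds, tw(G) = 2.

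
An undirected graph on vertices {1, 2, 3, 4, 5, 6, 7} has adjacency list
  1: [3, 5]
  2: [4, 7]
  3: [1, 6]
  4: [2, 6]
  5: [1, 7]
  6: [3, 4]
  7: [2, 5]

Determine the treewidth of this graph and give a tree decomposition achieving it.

Treewidth 2.
One optimal decomposition is:
Bags: B1 = {3, 4, 6}  B2 = {1, 3, 4}  B3 = {1, 4, 5}  B4 = {4, 5, 7}  B5 = {2, 4, 7}
Tree: B1–B2, B2–B3, B3–B4, B4–B5

The largest bag has 3 vertices, giving width 2; this decomposition certifies tw(G) ≤ 2. Since 4–6–3–1–5–7–2–4 is a cycle in G, G is not acyclic. Forests are exactly the graphs of treewidth ≤ 1, so tw(G) ≥ 2. The upper and lower bounds meet at 2, so that is the treewidth.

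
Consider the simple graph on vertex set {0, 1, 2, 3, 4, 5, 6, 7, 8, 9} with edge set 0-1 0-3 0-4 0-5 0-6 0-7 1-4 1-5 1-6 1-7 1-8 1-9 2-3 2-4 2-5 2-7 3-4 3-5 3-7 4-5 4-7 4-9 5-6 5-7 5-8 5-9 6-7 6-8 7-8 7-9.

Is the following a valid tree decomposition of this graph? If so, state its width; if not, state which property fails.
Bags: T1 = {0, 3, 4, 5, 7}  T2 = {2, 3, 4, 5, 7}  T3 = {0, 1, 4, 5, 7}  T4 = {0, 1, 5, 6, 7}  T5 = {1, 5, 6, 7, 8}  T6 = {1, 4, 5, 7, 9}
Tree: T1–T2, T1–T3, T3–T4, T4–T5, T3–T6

Yes; width 4.

Checking the three conditions: (i) the bags cover all of {0, 1, 2, 3, 4, 5, 6, 7, 8, 9}; (ii) for each edge, some bag contains both endpoints; (iii) the bags containing any fixed vertex form a subtree. All hold, so the decomposition is valid with width 5 − 1 = 4.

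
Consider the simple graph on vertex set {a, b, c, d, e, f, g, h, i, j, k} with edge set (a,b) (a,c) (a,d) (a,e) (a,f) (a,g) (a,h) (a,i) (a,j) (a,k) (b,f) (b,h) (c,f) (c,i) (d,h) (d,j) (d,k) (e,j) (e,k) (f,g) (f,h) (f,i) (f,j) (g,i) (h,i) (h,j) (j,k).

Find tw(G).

A width-3 tree decomposition is:
Bags: B1 = {a, f, h, j}  B2 = {a, b, f, h}  B3 = {a, f, h, i}  B4 = {a, d, h, j}  B5 = {a, d, j, k}  B6 = {a, e, j, k}  B7 = {a, f, g, i}  B8 = {a, c, f, i}
Tree: B1–B2, B2–B3, B1–B4, B4–B5, B5–B6, B3–B7, B7–B8
Every bag has size at most 4, so the width is 4 − 1 = 3 and tw(G) ≤ 3. On the other hand G contains the 4-clique {a, d, h, j}. A clique must lie in a single bag of any decomposition, so no decomposition can have width below 3. The upper and lower bounds meet at 3, so that is the treewidth.

3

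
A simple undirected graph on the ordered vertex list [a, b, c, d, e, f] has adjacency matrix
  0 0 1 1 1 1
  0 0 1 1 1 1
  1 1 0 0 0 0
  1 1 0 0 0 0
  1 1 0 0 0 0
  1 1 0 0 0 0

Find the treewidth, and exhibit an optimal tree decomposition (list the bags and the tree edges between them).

Every bag has size at most 3, so the width is 3 − 1 = 2 and tw(G) ≤ 2. The edges a–f–b–c–a form a cycle, so G is not a tree and its treewidth is at least 2. The upper and lower bounds meet at 2, so that is the treewidth.

Treewidth 2.
One such decomposition:
Bags: B1 = {a, b, f}  B2 = {a, b, c}  B3 = {a, b, d}  B4 = {a, b, e}
Tree: B1–B2, B2–B3, B3–B4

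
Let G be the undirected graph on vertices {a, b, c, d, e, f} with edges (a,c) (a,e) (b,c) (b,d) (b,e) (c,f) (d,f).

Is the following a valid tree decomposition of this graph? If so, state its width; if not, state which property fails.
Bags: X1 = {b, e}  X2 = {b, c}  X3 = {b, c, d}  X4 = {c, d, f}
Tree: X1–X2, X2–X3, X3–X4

A tree decomposition must satisfy three properties: every vertex lies in some bag; for every edge, both endpoints lie together in some bag; and for every vertex, the bags containing it form a connected subtree. Here vertex a appears in no bag, so the decomposition is invalid.

No — vertex a appears in no bag.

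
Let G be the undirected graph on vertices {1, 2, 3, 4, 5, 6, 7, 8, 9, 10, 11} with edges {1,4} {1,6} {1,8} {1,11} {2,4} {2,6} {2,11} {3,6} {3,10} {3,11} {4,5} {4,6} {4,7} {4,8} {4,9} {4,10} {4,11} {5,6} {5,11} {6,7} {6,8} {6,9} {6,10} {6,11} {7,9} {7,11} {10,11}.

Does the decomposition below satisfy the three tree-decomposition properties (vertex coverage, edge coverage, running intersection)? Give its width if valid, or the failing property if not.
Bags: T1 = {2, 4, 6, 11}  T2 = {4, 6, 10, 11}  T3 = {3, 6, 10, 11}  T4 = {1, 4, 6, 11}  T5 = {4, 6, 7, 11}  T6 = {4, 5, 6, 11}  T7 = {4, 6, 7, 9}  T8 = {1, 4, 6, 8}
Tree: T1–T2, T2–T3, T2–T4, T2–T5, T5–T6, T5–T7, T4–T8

Yes; width 3.

Every vertex of G appears in some bag (union = {1, 2, 3, 4, 5, 6, 7, 8, 9, 10, 11}); every edge is covered by a bag; and for each vertex v the set of bags containing v is connected in the bag tree. The decomposition is therefore valid. The largest bag has 4 vertices, so the width is 3.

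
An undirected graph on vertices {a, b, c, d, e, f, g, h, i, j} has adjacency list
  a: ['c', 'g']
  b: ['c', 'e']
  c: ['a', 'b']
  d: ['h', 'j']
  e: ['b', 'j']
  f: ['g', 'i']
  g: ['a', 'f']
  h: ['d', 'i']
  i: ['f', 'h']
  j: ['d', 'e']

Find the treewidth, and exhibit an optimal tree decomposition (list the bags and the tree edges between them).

Treewidth 2.
Bags: B1 = {d, e, j}  B2 = {b, d, e}  B3 = {b, c, d}  B4 = {a, c, d}  B5 = {a, d, g}  B6 = {d, f, g}  B7 = {d, f, i}  B8 = {d, h, i}
Tree: B1–B2, B2–B3, B3–B4, B4–B5, B5–B6, B6–B7, B7–B8

Each bag holds 3 vertices, so the decomposition has width 2, which upper-bounds the treewidth. The edges d–j–e–b–c–a–g–f–i–h–d form a cycle, so G is not a tree and its treewidth is at least 2. The upper and lower bounds meet at 2, so that is the treewidth.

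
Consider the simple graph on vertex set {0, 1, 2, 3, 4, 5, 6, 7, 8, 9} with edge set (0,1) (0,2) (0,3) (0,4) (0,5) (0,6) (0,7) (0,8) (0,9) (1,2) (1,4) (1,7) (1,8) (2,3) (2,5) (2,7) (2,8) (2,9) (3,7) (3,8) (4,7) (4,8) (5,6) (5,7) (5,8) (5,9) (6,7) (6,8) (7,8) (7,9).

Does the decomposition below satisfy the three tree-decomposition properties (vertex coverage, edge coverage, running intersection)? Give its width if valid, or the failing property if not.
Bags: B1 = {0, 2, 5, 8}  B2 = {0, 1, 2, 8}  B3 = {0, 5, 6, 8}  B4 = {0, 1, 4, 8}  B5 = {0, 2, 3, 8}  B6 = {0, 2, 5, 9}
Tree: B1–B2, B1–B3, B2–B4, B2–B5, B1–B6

A tree decomposition must satisfy three properties: every vertex lies in some bag; for every edge, both endpoints lie together in some bag; and for every vertex, the bags containing it form a connected subtree. Here vertex 7 appears in no bag, so the decomposition is invalid.

No — vertex 7 appears in no bag.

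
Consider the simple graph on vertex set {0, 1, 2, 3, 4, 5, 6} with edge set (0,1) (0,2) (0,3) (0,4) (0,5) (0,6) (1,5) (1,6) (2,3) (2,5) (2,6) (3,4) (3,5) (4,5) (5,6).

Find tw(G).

A width-3 tree decomposition is:
Bags: B1 = {0, 2, 5, 6}  B2 = {0, 2, 3, 5}  B3 = {0, 3, 4, 5}  B4 = {0, 1, 5, 6}
Tree: B1–B2, B2–B3, B1–B4
Every bag has size at most 4, so the width is 4 − 1 = 3 and tw(G) ≤ 3. On the other hand G contains the 4-clique {0, 1, 5, 6}. A clique must lie in a single bag of any decomposition, so no decomposition can have width below 3. The upper and lower bounds meet at 3, so that is the treewidth.

3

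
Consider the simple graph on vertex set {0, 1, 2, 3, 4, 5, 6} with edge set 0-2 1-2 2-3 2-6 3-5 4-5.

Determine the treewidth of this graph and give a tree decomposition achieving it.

Treewidth 1.
One such decomposition:
Bags: B1 = {2, 3}  B2 = {0, 2}  B3 = {2, 6}  B4 = {3, 5}  B5 = {1, 2}  B6 = {4, 5}
Tree: B1–B2, B2–B3, B1–B4, B1–B5, B4–B6

Every bag has size at most 2, so the width is 2 − 1 = 1 and tw(G) ≤ 1. Any graph with an edge has treewidth ≥ 1, and G has the edge 2–3. Combining the bounds, tw(G) = 1.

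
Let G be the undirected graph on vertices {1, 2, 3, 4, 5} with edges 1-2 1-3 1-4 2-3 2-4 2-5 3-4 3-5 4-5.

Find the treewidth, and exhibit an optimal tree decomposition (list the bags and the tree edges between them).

Treewidth 3.
Bags: B1 = {1, 2, 3, 4}  B2 = {2, 3, 4, 5}
Tree: B1–B2

Every bag has size at most 4, so the width is 4 − 1 = 3 and tw(G) ≤ 3. On the other hand G contains the 4-clique {1, 2, 3, 4}. A clique must lie in a single bag of any decomposition, so no decomposition can have width below 3. Hence tw(G) = 3 exactly.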